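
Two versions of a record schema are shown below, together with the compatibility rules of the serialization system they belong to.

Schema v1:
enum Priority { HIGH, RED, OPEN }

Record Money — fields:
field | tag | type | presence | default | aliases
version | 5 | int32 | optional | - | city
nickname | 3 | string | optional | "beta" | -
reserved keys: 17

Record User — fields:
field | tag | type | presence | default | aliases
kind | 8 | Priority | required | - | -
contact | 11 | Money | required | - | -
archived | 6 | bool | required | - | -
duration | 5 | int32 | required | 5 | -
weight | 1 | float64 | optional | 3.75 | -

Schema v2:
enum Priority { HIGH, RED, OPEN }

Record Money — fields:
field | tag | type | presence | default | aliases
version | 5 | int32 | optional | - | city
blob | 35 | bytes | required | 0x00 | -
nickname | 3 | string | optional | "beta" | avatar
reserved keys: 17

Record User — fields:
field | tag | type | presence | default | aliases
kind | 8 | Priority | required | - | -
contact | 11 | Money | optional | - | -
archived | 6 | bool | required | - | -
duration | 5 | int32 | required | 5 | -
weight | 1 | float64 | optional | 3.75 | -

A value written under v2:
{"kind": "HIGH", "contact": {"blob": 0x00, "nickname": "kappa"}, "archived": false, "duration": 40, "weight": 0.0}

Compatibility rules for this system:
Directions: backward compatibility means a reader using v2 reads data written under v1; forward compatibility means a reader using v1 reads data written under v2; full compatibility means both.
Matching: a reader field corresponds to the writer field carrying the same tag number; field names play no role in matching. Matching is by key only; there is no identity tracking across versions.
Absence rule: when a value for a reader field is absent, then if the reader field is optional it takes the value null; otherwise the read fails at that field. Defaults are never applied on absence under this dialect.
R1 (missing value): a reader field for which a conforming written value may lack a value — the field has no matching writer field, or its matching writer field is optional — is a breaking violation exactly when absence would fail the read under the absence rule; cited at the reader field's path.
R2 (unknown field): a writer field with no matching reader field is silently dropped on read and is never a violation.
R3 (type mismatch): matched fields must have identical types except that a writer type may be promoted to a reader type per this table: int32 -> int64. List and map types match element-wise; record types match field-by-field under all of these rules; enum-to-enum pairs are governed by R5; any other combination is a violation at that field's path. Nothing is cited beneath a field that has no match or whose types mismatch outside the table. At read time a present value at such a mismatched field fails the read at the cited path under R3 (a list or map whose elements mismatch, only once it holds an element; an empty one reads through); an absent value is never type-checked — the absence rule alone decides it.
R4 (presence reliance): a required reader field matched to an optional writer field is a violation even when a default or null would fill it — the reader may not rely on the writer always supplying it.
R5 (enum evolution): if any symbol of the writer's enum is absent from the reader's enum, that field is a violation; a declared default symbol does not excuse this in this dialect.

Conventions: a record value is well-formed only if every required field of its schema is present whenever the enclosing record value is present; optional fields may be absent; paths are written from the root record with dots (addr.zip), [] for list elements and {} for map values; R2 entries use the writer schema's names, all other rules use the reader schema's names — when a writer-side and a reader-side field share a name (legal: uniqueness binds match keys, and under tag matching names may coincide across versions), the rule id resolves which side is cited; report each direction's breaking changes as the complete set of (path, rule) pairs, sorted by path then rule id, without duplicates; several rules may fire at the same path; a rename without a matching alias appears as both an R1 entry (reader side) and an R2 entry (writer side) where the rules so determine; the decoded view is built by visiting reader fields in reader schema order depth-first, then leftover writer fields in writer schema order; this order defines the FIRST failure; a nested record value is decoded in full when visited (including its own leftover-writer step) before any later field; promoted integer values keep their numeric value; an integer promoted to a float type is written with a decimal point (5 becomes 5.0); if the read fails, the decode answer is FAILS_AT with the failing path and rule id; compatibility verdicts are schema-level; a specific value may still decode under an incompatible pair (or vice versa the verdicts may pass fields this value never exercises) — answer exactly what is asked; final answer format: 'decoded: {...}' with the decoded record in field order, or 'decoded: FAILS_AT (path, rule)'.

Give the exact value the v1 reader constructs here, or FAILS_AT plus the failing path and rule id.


in User below, arrows point writer -> reader
decoding the User value with the v1 reader:
  kind := "HIGH"
  contact.version := null (absent, optional -> null)
  contact.nickname := "kappa"
  writer contact.blob: unknown -> dropped
  archived := false
  duration := 40
  weight := 0.0
  => decoded: {"kind": "HIGH", "contact": {"version": null, "nickname": "kappa"}, "archived": false, "duration": 40, "weight": 0.0}
remaining User differences; none change what is asked:
  added field blob to record Money: required bytes, tag 35, default 0x00 (in v2 it sits immediately before nickname) -> changes User's schema-level verdicts only — the decode of this value is the same
  field contact in record User: required changed to optional -> changes User's schema-level verdicts only — the decode of this value is the same

decoded: {"kind": "HIGH", "contact": {"version": null, "nickname": "kappa"}, "archived": false, "duration": 40, "weight": 0.0}


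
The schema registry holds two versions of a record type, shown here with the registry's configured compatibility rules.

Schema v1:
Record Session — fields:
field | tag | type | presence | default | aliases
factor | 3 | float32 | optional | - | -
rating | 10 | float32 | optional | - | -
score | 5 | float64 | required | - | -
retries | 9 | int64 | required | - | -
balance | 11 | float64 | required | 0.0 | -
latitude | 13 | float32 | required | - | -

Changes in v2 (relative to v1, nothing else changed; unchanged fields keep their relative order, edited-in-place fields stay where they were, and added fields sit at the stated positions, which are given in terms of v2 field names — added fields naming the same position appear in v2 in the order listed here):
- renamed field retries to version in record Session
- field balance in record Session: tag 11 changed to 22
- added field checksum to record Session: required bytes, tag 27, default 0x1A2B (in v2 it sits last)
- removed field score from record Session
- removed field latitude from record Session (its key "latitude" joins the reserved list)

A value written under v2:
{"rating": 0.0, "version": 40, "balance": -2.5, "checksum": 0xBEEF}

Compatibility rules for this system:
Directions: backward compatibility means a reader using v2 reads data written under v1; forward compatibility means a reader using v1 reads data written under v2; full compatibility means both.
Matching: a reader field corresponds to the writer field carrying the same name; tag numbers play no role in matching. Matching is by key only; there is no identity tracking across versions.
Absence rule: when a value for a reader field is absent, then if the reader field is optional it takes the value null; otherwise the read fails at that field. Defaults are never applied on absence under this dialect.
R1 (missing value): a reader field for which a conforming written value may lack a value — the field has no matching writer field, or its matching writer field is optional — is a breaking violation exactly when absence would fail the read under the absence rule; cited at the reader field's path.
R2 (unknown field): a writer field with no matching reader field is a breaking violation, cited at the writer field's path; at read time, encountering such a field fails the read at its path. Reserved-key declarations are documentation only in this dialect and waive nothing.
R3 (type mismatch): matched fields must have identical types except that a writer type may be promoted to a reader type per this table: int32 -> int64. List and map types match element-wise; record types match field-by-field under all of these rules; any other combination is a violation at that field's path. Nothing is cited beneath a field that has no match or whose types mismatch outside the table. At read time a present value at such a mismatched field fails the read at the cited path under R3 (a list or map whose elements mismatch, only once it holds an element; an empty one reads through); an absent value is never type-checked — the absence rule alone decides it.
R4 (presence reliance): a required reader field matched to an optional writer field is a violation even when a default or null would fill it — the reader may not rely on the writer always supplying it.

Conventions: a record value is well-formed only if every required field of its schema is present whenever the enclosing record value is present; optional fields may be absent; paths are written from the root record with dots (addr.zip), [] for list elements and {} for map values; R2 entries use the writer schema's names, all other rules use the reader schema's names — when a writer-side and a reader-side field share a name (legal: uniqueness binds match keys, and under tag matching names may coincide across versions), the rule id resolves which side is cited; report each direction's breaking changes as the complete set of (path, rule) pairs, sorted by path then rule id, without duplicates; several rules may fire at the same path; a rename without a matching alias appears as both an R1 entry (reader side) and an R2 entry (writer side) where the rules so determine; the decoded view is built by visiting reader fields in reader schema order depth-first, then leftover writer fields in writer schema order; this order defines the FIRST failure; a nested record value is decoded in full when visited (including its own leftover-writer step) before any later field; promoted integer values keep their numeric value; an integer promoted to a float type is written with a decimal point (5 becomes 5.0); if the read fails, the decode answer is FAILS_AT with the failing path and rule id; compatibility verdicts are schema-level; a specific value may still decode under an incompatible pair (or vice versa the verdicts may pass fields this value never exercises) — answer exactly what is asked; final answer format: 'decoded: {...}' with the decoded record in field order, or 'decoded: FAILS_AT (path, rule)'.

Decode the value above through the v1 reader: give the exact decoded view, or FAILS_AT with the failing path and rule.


decoded: FAILS_AT (score, R1)

in Session below, arrows point writer -> reader
migrating the Session value to v1:
  factor := null (missing; optional => null)
  rating := 0.0
  read fails at score under R1 (no fill)
  => FAILS_AT (score, R1)
checking off the Session differences that do not matter here:
  renamed field retries to version in record Session -> changes Session's schema-level verdicts only — the decode of this value is the same
  field balance in record Session: tag 11 changed to 22 -> no rule fires on it and the decoded Session view is identical with or without it
  added field checksum to record Session: required bytes, tag 27, default 0x1A2B (in v2 it sits last) -> changes Session's schema-level verdicts only — the decode of this value is the same
  removed field latitude from record Session (its key "latitude" joins the reserved list) -> changes Session's schema-level verdicts only — the decode of this value is the same


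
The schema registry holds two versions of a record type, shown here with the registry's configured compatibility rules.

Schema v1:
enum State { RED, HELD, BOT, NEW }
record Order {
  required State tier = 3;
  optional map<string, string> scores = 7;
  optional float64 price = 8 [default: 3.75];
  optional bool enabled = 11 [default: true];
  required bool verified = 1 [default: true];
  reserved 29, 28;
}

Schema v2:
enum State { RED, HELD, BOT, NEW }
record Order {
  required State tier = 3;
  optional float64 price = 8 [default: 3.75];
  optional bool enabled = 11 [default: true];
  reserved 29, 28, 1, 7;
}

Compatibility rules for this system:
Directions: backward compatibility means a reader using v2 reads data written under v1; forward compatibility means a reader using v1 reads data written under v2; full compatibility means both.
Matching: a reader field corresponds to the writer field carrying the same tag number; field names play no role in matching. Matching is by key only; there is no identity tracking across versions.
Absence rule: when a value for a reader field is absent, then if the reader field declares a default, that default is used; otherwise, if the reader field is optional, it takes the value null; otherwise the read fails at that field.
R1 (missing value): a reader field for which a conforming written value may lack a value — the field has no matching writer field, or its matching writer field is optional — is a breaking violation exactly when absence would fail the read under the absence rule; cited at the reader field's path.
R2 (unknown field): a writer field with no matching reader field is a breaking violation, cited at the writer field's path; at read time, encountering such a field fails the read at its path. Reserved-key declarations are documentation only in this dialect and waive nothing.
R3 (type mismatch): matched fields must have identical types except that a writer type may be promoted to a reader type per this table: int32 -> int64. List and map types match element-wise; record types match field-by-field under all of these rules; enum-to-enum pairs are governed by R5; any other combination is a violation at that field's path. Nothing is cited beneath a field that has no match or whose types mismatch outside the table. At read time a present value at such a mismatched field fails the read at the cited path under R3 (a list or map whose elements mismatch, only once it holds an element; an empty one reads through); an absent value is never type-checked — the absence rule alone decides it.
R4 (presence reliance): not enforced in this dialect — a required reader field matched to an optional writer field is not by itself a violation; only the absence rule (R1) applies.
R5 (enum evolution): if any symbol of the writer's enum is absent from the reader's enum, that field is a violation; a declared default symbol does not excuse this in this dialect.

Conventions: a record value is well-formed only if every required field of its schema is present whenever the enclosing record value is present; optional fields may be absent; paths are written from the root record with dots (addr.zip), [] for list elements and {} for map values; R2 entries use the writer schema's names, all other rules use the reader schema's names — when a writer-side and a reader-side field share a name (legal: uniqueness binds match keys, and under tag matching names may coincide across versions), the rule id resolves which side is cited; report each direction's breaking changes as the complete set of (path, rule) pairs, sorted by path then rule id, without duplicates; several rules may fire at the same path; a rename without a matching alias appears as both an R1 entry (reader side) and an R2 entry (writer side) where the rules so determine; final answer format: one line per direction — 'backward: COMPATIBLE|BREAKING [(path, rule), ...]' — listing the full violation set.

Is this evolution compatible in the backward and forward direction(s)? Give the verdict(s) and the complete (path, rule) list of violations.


each type pair in Order: writer, then reader
backward analysis of Order with v2 as reader and v1 as writer:
  tier <- tier (State -> State, writer required)
  price <- price (float64 -> float64, writer optional)
  enabled <- enabled (bool -> bool, writer optional)
  writer scores: unknown to reader
  writer verified: unknown to reader
  rule R2 violated at scores
  rule R2 violated at verified
  => 2 violation(s): backward is BREAKING for Order
forward analysis of Order with v1 as reader and v2 as writer:
  tier <- tier (State -> State, writer required)
  no writer field matches reader scores
  price <- price (float64 -> float64, writer optional)
  enabled <- enabled (bool -> bool, writer optional)
  no writer field matches reader verified
  nothing fires on Order: forward is COMPATIBLE

backward: BREAKING [(scores, R2), (verified, R2)]; forward: COMPATIBLE []


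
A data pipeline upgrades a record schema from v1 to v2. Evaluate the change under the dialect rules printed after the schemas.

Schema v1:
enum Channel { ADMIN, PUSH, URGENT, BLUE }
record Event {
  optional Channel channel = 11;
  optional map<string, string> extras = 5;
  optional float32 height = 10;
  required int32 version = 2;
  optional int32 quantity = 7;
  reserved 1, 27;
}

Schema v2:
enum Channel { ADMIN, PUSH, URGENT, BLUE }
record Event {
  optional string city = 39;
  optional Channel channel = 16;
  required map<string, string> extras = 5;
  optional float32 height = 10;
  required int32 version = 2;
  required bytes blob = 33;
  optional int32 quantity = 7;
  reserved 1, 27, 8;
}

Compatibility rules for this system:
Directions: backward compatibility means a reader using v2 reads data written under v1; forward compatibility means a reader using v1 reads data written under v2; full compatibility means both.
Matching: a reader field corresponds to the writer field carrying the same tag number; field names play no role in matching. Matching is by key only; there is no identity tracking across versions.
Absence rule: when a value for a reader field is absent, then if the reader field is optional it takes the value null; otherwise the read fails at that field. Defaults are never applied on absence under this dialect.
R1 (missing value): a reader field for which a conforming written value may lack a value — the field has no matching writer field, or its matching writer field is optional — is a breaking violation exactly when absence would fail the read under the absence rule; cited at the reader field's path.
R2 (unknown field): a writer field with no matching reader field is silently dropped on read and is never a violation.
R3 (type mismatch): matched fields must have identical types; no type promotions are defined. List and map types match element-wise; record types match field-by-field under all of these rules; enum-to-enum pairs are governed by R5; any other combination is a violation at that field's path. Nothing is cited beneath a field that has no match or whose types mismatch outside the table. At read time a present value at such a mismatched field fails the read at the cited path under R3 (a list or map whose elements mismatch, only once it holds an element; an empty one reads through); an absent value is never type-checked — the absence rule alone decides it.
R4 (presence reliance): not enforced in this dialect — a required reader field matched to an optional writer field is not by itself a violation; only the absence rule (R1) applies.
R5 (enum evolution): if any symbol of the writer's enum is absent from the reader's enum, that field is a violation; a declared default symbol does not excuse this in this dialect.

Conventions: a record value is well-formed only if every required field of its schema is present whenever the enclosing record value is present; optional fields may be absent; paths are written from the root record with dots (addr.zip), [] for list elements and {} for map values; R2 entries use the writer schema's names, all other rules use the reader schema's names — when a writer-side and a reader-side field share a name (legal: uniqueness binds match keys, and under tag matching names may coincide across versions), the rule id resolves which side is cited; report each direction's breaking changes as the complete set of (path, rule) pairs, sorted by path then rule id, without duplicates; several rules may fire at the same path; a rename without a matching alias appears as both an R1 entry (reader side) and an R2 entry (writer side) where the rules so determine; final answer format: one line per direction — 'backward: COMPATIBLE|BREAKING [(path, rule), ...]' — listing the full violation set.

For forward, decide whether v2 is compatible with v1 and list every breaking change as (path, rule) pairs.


forward: COMPATIBLE []

arrows below run writer -> reader for Event
checking forward for Event: reader v1 against writer v2:
  no writer field matches reader channel
  writer required, map<string, string> -> map<string, string>: reader extras maps from writer extras
  writer optional, float32 -> float32: reader height maps from writer height
  writer required, int32 -> int32: reader version maps from writer version
  writer optional, int32 -> int32: reader quantity maps from writer quantity
  writer field city has no reader counterpart
  writer field channel has no reader counterpart
  writer field blob has no reader counterpart
  => no violations; forward on Event: COMPATIBLE
the other Event changes do not affect what is asked:
  field channel in record Event: tag 11 changed to 16 -> inert for the asked Event verdict: nothing fires
  added field city to record Event: optional string, tag 39 (in v2 it sits immediately before channel) -> inert for the asked Event verdict: nothing fires
  field extras in record Event: optional changed to required -> fires only in the backward direction of Event, which is not asked here
  added field blob to record Event: required bytes, tag 33 (in v2 it sits immediately before quantity) -> fires only in the backward direction of Event, which is not asked here


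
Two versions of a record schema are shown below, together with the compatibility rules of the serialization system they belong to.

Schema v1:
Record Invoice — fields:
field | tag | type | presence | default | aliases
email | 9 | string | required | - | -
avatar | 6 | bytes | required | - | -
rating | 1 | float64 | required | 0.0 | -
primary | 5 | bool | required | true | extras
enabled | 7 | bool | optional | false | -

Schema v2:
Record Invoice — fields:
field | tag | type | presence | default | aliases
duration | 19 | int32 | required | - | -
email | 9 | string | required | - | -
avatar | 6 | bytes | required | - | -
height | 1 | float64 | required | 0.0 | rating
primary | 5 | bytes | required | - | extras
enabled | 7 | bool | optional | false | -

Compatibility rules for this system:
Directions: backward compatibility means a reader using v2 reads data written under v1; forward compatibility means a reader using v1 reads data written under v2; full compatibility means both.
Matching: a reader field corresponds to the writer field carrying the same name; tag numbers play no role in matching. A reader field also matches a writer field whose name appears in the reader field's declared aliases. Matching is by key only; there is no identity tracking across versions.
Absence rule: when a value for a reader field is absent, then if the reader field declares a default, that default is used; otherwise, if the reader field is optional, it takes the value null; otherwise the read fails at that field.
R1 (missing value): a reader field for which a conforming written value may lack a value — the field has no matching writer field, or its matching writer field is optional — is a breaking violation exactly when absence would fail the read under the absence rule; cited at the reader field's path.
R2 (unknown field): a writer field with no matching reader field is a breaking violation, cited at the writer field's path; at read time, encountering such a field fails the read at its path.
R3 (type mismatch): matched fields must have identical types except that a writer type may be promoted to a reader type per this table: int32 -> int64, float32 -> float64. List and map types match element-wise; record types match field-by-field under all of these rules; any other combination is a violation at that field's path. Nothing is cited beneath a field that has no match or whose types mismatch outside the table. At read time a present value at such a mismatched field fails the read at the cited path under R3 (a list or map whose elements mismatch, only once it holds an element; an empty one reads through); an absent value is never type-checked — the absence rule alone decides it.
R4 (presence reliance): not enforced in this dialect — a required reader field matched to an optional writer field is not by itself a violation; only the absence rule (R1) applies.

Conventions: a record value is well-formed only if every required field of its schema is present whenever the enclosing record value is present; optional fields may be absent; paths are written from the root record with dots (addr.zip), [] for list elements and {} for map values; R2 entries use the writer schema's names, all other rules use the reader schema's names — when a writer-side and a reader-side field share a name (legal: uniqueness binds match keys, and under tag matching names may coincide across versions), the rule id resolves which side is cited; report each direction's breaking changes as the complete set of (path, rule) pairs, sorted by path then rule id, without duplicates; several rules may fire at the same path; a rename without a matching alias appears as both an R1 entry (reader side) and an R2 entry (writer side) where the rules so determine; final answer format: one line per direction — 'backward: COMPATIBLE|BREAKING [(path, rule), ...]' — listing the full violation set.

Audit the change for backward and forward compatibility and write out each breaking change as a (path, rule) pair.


the writer's type comes first in each Invoice pair
checking backward for Invoice: reader v2 against writer v1:
  duration: no writer-side match
  string -> string, writer required: email aligns to email
  bytes -> bytes, writer required: avatar aligns to avatar
  float64 -> float64, writer required: height aligns to rating
  bool -> bytes, writer required: primary aligns to primary
  bool -> bool, writer optional: enabled aligns to enabled
  breaking: (duration, R1)
  breaking: (primary, R3)
  => backward: BREAKING (2)
checking forward for Invoice: reader v1 against writer v2:
  string -> string, writer required: email aligns to email
  bytes -> bytes, writer required: avatar aligns to avatar
  rating: no writer-side match
  bytes -> bool, writer required: primary aligns to primary
  bool -> bool, writer optional: enabled aligns to enabled
  leftover writer field: duration
  leftover writer field: height
  breaking: (duration, R2)
  breaking: (height, R2)
  breaking: (primary, R3)
  => forward: BREAKING (3)

backward: BREAKING [(duration, R1), (primary, R3)]; forward: BREAKING [(duration, R2), (height, R2), (primary, R3)]


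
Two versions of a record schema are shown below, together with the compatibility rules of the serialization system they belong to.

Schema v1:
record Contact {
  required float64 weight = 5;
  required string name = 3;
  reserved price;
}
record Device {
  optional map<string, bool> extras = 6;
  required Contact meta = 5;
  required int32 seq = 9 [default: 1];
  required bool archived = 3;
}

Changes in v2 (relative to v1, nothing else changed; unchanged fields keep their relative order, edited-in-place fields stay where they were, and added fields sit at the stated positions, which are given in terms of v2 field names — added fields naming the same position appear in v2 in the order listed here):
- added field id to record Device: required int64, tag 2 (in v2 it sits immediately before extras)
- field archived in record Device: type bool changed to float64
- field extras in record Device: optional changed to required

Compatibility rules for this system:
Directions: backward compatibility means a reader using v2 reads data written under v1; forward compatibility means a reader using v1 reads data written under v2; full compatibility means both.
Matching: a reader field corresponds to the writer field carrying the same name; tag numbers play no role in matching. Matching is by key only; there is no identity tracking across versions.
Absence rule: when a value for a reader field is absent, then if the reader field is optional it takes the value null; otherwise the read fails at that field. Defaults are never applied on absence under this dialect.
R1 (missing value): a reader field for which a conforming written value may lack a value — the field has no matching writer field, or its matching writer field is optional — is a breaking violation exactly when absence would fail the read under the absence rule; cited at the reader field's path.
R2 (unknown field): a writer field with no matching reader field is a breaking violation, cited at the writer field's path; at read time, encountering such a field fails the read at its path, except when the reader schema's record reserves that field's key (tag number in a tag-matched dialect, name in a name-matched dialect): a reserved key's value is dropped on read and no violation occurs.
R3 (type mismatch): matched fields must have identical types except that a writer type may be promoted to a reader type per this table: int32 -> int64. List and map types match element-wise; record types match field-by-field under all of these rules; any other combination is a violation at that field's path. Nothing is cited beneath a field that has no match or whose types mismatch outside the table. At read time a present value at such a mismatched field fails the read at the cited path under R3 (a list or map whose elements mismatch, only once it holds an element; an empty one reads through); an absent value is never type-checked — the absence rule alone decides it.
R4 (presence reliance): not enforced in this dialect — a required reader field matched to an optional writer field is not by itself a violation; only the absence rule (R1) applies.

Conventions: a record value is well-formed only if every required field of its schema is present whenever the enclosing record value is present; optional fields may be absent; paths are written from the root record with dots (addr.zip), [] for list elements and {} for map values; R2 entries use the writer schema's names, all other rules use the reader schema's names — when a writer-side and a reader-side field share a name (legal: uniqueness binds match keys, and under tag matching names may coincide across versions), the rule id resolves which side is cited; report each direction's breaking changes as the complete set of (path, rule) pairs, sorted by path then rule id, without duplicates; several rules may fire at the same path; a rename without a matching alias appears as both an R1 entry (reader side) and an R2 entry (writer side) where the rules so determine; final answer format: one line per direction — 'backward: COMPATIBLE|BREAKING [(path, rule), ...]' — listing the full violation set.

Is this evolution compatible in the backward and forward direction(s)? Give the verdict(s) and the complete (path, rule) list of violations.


the writer's type comes first in each Device pair
backward analysis of Device with v2 as reader and v1 as writer:
  id: no writer match
  extras <- extras (map<string, bool> -> map<string, bool>, writer optional)
  meta <- meta (Contact -> Contact, writer required)
  seq <- seq (int32 -> int32, writer required)
  archived <- archived (bool -> float64, writer required)
  meta.weight <- meta.weight (float64 -> float64, writer required)
  meta.name <- meta.name (string -> string, writer required)
  R3 fires at archived
  R1 fires at extras
  R1 fires at id
  => backward: BREAKING (3)
forward analysis of Device with v1 as reader and v2 as writer:
  extras <- extras (map<string, bool> -> map<string, bool>, writer required)
  meta <- meta (Contact -> Contact, writer required)
  seq <- seq (int32 -> int32, writer required)
  archived <- archived (float64 -> bool, writer required)
  writer id: unknown to reader
  meta.weight <- meta.weight (float64 -> float64, writer required)
  meta.name <- meta.name (string -> string, writer required)
  R3 fires at archived
  R2 fires at id
  => forward: BREAKING (2)

backward: BREAKING [(archived, R3), (extras, R1), (id, R1)]; forward: BREAKING [(archived, R3), (id, R2)]


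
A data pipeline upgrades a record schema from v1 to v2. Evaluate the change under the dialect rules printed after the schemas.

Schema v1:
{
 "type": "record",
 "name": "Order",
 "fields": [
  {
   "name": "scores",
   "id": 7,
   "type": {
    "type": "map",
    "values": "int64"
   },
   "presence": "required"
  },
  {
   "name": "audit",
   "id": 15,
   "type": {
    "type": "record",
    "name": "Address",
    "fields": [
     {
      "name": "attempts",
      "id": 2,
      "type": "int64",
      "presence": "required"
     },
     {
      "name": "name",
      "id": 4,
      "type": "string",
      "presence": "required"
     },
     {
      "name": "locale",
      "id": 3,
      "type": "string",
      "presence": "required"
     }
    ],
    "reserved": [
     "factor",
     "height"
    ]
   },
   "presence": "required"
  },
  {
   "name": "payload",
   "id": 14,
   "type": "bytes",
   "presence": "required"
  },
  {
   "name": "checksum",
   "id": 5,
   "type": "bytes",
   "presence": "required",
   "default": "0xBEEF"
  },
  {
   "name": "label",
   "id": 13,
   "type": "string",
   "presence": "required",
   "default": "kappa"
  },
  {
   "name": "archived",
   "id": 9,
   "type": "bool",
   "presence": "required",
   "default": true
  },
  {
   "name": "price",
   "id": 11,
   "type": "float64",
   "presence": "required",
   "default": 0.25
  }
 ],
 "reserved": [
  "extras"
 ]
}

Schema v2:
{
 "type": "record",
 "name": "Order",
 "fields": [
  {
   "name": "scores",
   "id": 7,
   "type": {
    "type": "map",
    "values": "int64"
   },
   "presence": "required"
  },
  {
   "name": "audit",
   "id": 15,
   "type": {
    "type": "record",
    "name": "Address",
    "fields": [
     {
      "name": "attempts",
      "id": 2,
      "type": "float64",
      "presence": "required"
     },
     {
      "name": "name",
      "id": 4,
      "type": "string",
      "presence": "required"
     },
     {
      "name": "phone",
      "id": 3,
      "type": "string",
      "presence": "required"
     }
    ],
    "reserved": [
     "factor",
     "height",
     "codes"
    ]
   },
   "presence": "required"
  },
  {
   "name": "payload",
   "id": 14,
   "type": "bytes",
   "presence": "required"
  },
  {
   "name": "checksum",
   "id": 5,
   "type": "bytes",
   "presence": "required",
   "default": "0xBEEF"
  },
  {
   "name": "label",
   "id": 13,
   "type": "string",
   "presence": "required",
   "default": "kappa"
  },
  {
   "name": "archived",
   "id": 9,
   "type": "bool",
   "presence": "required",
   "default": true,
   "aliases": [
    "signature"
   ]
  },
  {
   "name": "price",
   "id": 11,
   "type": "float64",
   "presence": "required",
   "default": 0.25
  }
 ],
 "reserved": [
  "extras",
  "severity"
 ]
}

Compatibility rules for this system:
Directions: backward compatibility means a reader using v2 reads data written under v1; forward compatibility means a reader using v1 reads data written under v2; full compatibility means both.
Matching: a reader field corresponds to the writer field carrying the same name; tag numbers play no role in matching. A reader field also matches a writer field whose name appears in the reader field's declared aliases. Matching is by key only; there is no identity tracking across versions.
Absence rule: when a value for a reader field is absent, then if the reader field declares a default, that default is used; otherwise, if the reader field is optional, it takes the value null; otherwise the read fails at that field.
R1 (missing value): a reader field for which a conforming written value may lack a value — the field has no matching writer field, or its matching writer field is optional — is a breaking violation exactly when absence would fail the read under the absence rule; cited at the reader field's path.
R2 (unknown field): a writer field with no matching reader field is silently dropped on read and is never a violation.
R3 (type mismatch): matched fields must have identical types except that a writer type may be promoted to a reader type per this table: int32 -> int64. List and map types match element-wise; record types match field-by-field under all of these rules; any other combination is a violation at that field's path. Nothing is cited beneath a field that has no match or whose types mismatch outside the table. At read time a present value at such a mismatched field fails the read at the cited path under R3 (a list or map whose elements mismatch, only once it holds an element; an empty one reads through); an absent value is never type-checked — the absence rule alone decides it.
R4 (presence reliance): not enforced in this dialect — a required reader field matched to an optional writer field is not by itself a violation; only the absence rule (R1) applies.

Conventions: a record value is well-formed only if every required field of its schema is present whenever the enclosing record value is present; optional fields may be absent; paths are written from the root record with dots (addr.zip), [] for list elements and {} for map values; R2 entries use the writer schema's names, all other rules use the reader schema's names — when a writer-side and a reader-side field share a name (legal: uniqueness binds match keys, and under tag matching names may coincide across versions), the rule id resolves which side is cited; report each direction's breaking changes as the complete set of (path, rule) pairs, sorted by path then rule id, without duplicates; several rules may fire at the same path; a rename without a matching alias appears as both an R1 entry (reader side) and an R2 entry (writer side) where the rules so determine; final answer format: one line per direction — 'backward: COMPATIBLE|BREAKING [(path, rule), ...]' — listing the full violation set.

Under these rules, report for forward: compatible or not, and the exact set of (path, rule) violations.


arrows below run writer -> reader for Order
forward pass over Order, reader schema v1, writer schema v2:
  scores: map<string, int64> -> map<string, int64>, writer required; from scores
  audit: Address -> Address, writer required; from audit
  payload: bytes -> bytes, writer required; from payload
  checksum: bytes -> bytes, writer required; from checksum
  label: string -> string, writer required; from label
  archived: bool -> bool, writer required; from archived
  price: float64 -> float64, writer required; from price
  audit.attempts: float64 -> int64, writer required; from audit.attempts
  audit.name: string -> string, writer required; from audit.name
  no writer field matches reader audit.locale
  writer field audit.phone has no reader counterpart
  R3 fires at audit.attempts
  R1 fires at audit.locale
  forward on Order therefore BREAKING (2)

forward: BREAKING [(audit.attempts, R3), (audit.locale, R1)]


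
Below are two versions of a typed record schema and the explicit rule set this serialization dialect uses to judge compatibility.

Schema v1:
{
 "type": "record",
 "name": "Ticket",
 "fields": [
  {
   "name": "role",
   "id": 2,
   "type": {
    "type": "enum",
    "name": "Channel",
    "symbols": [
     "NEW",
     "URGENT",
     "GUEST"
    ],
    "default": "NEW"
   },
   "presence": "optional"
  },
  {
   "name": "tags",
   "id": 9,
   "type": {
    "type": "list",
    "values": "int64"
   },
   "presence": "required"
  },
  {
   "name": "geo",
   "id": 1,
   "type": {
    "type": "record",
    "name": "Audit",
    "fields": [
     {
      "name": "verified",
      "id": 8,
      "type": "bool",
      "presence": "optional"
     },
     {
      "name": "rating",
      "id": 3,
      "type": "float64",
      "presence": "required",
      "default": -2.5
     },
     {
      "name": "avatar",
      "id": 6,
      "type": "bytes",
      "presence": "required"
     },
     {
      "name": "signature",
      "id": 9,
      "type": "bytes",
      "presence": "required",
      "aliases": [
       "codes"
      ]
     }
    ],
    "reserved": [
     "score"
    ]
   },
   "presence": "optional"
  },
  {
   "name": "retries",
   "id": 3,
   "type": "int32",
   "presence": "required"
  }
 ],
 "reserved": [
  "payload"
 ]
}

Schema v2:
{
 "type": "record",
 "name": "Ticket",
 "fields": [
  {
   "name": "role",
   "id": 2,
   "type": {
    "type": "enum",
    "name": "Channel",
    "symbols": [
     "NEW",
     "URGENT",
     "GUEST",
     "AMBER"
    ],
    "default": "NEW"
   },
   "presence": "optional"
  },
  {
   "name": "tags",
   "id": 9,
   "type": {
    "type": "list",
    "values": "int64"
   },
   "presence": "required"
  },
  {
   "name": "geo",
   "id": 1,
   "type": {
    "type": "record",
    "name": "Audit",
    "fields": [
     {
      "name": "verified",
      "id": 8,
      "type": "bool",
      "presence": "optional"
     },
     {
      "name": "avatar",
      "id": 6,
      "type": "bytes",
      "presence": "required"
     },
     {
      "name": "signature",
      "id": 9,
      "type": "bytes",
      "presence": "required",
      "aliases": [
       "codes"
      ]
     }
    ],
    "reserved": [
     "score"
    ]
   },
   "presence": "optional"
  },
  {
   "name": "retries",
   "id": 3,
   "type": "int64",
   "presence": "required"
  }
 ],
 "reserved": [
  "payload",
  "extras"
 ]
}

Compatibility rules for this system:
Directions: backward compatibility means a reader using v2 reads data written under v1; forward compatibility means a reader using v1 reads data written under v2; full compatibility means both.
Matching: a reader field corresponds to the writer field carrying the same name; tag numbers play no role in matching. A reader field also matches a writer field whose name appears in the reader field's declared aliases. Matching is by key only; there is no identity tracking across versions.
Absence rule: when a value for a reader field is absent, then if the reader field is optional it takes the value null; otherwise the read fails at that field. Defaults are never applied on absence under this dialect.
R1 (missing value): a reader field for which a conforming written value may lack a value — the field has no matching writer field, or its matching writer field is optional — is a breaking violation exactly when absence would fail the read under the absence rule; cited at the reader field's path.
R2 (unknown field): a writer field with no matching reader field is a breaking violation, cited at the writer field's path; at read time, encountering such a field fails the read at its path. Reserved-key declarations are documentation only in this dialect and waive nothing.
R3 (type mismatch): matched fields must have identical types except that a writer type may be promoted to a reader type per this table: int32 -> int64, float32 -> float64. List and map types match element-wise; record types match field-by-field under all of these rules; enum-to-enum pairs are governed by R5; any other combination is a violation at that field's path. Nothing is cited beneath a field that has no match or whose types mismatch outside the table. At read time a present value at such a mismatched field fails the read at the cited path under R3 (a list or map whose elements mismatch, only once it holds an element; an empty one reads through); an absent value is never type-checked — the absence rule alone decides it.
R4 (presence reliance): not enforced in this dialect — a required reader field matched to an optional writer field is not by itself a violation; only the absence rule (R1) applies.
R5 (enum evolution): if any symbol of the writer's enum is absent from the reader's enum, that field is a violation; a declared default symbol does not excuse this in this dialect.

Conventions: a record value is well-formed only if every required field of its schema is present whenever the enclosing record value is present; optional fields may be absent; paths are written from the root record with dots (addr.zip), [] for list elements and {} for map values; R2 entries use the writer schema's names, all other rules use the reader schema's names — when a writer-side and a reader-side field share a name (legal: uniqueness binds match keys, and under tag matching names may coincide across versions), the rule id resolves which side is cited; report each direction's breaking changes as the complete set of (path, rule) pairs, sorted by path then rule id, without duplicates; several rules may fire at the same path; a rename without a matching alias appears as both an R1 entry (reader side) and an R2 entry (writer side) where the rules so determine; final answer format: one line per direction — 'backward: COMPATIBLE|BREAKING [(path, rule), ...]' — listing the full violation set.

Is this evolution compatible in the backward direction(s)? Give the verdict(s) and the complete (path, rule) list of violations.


in Ticket below, arrows point writer -> reader
backward on Ticket — v2 reading data written by v1:
  Channel -> Channel, writer optional: role aligns to role
  list<int64> -> list<int64>, writer required: tags aligns to tags
  Audit -> Audit, writer optional: geo aligns to geo
  int32 -> int64, writer required: retries aligns to retries
  bool -> bool, writer optional: geo.verified aligns to geo.verified
  bytes -> bytes, writer required: geo.avatar aligns to geo.avatar
  bytes -> bytes, writer required: geo.signature aligns to geo.signature
  leftover writer field: geo.rating
  R2 fires at geo.rating
  backward on Ticket therefore BREAKING (1)
the rest of the Ticket diff is inert for this question:
  enum Channel (field role in record Ticket): symbol AMBER added -> its effect on Ticket is confined to the forward direction, not asked
  field retries in record Ticket: type int32 changed to int64 -> its effect on Ticket is confined to the forward direction, not asked

backward: BREAKING [(geo.rating, R2)]
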